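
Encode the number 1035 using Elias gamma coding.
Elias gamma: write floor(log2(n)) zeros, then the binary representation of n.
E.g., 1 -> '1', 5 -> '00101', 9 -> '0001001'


num_bits = floor(log2(1035)) + 1 = 11
leading_zeros = num_bits - 1 = 10
binary(1035) = 10000001011

Elias gamma(1035) = '0000000000' + '10000001011' = 000000000010000001011 (21 bits)


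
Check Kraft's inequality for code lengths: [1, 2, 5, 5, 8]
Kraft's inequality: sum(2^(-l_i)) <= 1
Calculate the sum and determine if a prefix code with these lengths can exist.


Sum = 2^(-1) + 2^(-2) + 2^(-5) + 2^(-5) + 2^(-8)
    = 0.5 + 0.25 + 0.03125 + 0.03125 + 0.00390625
    = 209/256 = 0.81640625
Since 0.81640625 <= 1, Kraft's inequality IS satisfied.
A prefix code with these lengths CAN exist.

Kraft sum = 0.81640625. Satisfied.


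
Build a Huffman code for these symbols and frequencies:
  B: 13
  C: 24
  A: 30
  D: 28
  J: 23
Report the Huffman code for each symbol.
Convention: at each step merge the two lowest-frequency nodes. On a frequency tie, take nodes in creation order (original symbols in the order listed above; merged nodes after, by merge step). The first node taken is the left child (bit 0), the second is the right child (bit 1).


Huffman tree construction:
Step 1: Merge B(13) + J(23) = 36
Step 2: Merge C(24) + D(28) = 52
Step 3: Merge A(30) + (B+J)(36) = 66
Step 4: Merge (C+D)(52) + (A+(B+J))(66) = 118
Read each symbol's code off the tree from the root (left child = 0, right child = 1).

Codes:
  B: 110 (length 3)
  C: 00 (length 2)
  A: 10 (length 2)
  D: 01 (length 2)
  J: 111 (length 3)
Average code length: 272/118 = 2.3051 bits/symbol


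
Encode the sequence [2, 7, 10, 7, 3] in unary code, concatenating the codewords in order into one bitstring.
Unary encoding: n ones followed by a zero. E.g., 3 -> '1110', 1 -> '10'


Encode each number as n ones followed by a terminating 0:
  2 -> 110 (3 bits)
  7 -> 11111110 (8 bits)
  10 -> 11111111110 (11 bits)
  7 -> 11111110 (8 bits)
  3 -> 1110 (4 bits)
Total length = 3 + 8 + 11 + 8 + 4 = 34 bits.

Unary([2, 7, 10, 7, 3]) = 1101111111011111111110111111101110 (34 bits)


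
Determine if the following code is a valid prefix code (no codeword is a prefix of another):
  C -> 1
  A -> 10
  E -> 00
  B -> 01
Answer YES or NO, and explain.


Checking each pair (does one codeword prefix another?):
  C='1' vs A='10': prefix -- VIOLATION

NO -- this is NOT a valid prefix code. C (1) is a prefix of A (10).


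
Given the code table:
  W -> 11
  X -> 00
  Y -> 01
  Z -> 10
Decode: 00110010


Decoding:
00 -> X
11 -> W
00 -> X
10 -> Z


Result: XWXZ


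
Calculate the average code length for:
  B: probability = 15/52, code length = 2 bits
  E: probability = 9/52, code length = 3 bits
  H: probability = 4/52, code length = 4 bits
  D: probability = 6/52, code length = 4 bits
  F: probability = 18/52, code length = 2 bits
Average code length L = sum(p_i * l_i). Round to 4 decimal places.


Weighted contributions p_i * l_i:
  B: (15/52) * 2 = 30/52
  E: (9/52) * 3 = 27/52
  H: (4/52) * 4 = 16/52
  D: (6/52) * 4 = 24/52
  F: (18/52) * 2 = 36/52
Sum = (30 + 27 + 16 + 24 + 36)/52 = 133/52

L = 133/52 = 2.5577 bits/symbol


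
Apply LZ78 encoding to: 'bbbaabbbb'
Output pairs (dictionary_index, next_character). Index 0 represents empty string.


LZ78 encoding steps:
Dictionary: {0: ''}
Step 1: w='' (idx 0), next='b' -> output (0, 'b'), add 'b' as idx 1
Step 2: w='b' (idx 1), next='b' -> output (1, 'b'), add 'bb' as idx 2
Step 3: w='' (idx 0), next='a' -> output (0, 'a'), add 'a' as idx 3
Step 4: w='a' (idx 3), next='b' -> output (3, 'b'), add 'ab' as idx 4
Step 5: w='bb' (idx 2), next='b' -> output (2, 'b'), add 'bbb' as idx 5


Encoded: [(0, 'b'), (1, 'b'), (0, 'a'), (3, 'b'), (2, 'b')]


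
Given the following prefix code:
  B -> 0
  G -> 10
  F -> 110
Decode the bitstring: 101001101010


Decoding step by step:
Bits 10 -> G
Bits 10 -> G
Bits 0 -> B
Bits 110 -> F
Bits 10 -> G
Bits 10 -> G


Decoded message: GGBFGG


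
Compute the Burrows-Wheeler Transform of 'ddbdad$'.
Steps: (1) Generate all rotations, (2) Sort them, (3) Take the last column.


Rotations (sorted):
  0: $ddbdad -> last char: d
  1: ad$ddbd -> last char: d
  2: bdad$dd -> last char: d
  3: d$ddbda -> last char: a
  4: dad$ddb -> last char: b
  5: dbdad$d -> last char: d
  6: ddbdad$ -> last char: $


BWT = dddabd$


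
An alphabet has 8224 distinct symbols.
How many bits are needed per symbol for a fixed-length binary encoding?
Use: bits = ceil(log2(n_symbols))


log2(8224) = 13.0056
Bracket: 2^13 = 8192 < 8224 <= 2^14 = 16384
So ceil(log2(8224)) = 14

bits = ceil(log2(8224)) = ceil(13.0056) = 14 bits


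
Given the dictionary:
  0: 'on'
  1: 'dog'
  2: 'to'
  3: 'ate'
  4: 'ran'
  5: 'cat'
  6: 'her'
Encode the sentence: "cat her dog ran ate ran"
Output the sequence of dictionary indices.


Look up each word in the dictionary:
  'cat' -> 5
  'her' -> 6
  'dog' -> 1
  'ran' -> 4
  'ate' -> 3
  'ran' -> 4

Encoded: [5, 6, 1, 4, 3, 4]


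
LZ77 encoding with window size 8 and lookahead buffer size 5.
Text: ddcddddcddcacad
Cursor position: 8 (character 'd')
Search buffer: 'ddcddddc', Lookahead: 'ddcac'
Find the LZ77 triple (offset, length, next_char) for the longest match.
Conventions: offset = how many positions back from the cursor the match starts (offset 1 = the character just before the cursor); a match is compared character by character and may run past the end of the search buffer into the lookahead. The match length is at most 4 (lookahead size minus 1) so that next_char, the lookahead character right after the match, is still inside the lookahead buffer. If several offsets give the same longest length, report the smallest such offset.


Try each offset into the search buffer:
  offset=1 (pos 7, char 'c'): match length 0
  offset=2 (pos 6, char 'd'): match length 1
  offset=3 (pos 5, char 'd'): match length 3
  offset=4 (pos 4, char 'd'): match length 2
  offset=5 (pos 3, char 'd'): match length 2
  offset=6 (pos 2, char 'c'): match length 0
  offset=7 (pos 1, char 'd'): match length 1
  offset=8 (pos 0, char 'd'): match length 3
Longest match has length 3, found at offsets 3, 8; take the smallest, offset 3.
next_char = character at position 8 + 3 = 11 -> 'a'

Best match: offset=3, length=3 (matching 'ddc' starting at position 5)
LZ77 triple: (3, 3, 'a')


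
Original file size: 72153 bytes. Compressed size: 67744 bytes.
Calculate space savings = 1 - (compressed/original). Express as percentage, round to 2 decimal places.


ratio = compressed/original = 67744/72153 = 0.938894
savings = 1 - ratio = 1 - 0.938894 = 0.061106
as a percentage: 0.061106 * 100 = 6.11%

Space savings = 1 - 67744/72153 = 6.11%


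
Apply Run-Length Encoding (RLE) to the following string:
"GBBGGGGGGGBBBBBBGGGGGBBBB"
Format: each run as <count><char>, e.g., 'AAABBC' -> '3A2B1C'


Scanning runs left to right:
  i=0: run of 'G' x 1 -> '1G'
  i=1: run of 'B' x 2 -> '2B'
  i=3: run of 'G' x 7 -> '7G'
  i=10: run of 'B' x 6 -> '6B'
  i=16: run of 'G' x 5 -> '5G'
  i=21: run of 'B' x 4 -> '4B'

RLE = 1G2B7G6B5G4B


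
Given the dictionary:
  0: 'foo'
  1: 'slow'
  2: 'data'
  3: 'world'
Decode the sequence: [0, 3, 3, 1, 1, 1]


Look up each index in the dictionary:
  0 -> 'foo'
  3 -> 'world'
  3 -> 'world'
  1 -> 'slow'
  1 -> 'slow'
  1 -> 'slow'

Decoded: "foo world world slow slow slow"


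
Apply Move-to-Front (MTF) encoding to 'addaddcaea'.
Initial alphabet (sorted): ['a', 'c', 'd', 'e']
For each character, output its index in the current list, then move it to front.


MTF encoding:
'a': index 0 in ['a', 'c', 'd', 'e'] -> ['a', 'c', 'd', 'e']
'd': index 2 in ['a', 'c', 'd', 'e'] -> ['d', 'a', 'c', 'e']
'd': index 0 in ['d', 'a', 'c', 'e'] -> ['d', 'a', 'c', 'e']
'a': index 1 in ['d', 'a', 'c', 'e'] -> ['a', 'd', 'c', 'e']
'd': index 1 in ['a', 'd', 'c', 'e'] -> ['d', 'a', 'c', 'e']
'd': index 0 in ['d', 'a', 'c', 'e'] -> ['d', 'a', 'c', 'e']
'c': index 2 in ['d', 'a', 'c', 'e'] -> ['c', 'd', 'a', 'e']
'a': index 2 in ['c', 'd', 'a', 'e'] -> ['a', 'c', 'd', 'e']
'e': index 3 in ['a', 'c', 'd', 'e'] -> ['e', 'a', 'c', 'd']
'a': index 1 in ['e', 'a', 'c', 'd'] -> ['a', 'e', 'c', 'd']


Output: [0, 2, 0, 1, 1, 0, 2, 2, 3, 1]


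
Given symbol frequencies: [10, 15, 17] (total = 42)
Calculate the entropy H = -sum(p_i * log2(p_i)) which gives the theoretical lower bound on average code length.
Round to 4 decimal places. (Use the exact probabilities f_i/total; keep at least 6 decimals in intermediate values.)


Per-symbol terms -p_i * log2(p_i) with p_i = f_i/42:
  p = 10/42 = 0.238095: log2(p) = -2.070389, -p*log2(p) = 0.492950
  p = 15/42 = 0.357143: log2(p) = -1.485427, -p*log2(p) = 0.530510
  p = 17/42 = 0.404762: log2(p) = -1.304855, -p*log2(p) = 0.528155
H = 0.492950 + 0.530510 + 0.528155 = 1.551615

H = 1.5516 bits/symbol


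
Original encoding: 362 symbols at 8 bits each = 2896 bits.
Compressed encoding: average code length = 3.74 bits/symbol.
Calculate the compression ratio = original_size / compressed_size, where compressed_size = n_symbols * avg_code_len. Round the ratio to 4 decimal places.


original_size = n_symbols * orig_bits = 362 * 8 = 2896 bits
compressed_size = n_symbols * avg_code_len = 362 * 3.74 = 1353.88 bits
ratio = original_size / compressed_size = 2896 / 1353.88 = 2.139

Compression ratio = 2.139


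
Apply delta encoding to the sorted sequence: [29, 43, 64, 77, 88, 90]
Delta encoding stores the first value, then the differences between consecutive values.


First value: 29
Deltas:
  43 - 29 = 14
  64 - 43 = 21
  77 - 64 = 13
  88 - 77 = 11
  90 - 88 = 2


Delta encoded: [29, 14, 21, 13, 11, 2]


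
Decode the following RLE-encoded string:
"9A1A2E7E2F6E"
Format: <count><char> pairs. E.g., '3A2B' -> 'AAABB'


Expanding each <count><char> pair:
  9A -> 'AAAAAAAAA'
  1A -> 'A'
  2E -> 'EE'
  7E -> 'EEEEEEE'
  2F -> 'FF'
  6E -> 'EEEEEE'

Decoded = AAAAAAAAAAEEEEEEEEEFFEEEEEE


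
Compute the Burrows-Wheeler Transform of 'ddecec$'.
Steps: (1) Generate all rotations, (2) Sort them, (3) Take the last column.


Rotations (sorted):
  0: $ddecec -> last char: c
  1: c$ddece -> last char: e
  2: cec$dde -> last char: e
  3: ddecec$ -> last char: $
  4: decec$d -> last char: d
  5: ec$ddec -> last char: c
  6: ecec$dd -> last char: d


BWT = cee$dcd


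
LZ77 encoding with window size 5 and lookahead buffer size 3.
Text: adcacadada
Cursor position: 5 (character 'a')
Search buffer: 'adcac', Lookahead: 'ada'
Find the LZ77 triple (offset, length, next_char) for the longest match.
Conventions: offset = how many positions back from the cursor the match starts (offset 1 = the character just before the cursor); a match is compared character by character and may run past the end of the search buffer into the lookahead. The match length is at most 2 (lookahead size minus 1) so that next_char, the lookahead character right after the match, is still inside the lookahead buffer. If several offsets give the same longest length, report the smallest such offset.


Try each offset into the search buffer:
  offset=1 (pos 4, char 'c'): match length 0
  offset=2 (pos 3, char 'a'): match length 1
  offset=3 (pos 2, char 'c'): match length 0
  offset=4 (pos 1, char 'd'): match length 0
  offset=5 (pos 0, char 'a'): match length 2
Longest match has length 2 at offset 5.
next_char = character at position 5 + 2 = 7 -> 'a'

Best match: offset=5, length=2 (matching 'ad' starting at position 0)
LZ77 triple: (5, 2, 'a')


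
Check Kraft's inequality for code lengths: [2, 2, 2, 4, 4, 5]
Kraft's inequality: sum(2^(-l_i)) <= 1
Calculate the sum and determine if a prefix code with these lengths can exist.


Sum = 2^(-2) + 2^(-2) + 2^(-2) + 2^(-4) + 2^(-4) + 2^(-5)
    = 0.25 + 0.25 + 0.25 + 0.0625 + 0.0625 + 0.03125
    = 29/32 = 0.90625
Since 0.90625 <= 1, Kraft's inequality IS satisfied.
A prefix code with these lengths CAN exist.

Kraft sum = 0.90625. Satisfied.


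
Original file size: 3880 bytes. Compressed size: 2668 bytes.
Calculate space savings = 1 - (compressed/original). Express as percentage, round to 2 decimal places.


ratio = compressed/original = 2668/3880 = 0.687629
savings = 1 - ratio = 1 - 0.687629 = 0.312371
as a percentage: 0.312371 * 100 = 31.24%

Space savings = 1 - 2668/3880 = 31.24%


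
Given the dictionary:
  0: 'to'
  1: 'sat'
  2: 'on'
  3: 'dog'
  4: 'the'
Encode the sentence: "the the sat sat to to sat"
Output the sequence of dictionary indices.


Look up each word in the dictionary:
  'the' -> 4
  'the' -> 4
  'sat' -> 1
  'sat' -> 1
  'to' -> 0
  'to' -> 0
  'sat' -> 1

Encoded: [4, 4, 1, 1, 0, 0, 1]


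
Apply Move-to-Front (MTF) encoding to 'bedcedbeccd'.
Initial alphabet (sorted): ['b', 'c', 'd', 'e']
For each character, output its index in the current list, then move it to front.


MTF encoding:
'b': index 0 in ['b', 'c', 'd', 'e'] -> ['b', 'c', 'd', 'e']
'e': index 3 in ['b', 'c', 'd', 'e'] -> ['e', 'b', 'c', 'd']
'd': index 3 in ['e', 'b', 'c', 'd'] -> ['d', 'e', 'b', 'c']
'c': index 3 in ['d', 'e', 'b', 'c'] -> ['c', 'd', 'e', 'b']
'e': index 2 in ['c', 'd', 'e', 'b'] -> ['e', 'c', 'd', 'b']
'd': index 2 in ['e', 'c', 'd', 'b'] -> ['d', 'e', 'c', 'b']
'b': index 3 in ['d', 'e', 'c', 'b'] -> ['b', 'd', 'e', 'c']
'e': index 2 in ['b', 'd', 'e', 'c'] -> ['e', 'b', 'd', 'c']
'c': index 3 in ['e', 'b', 'd', 'c'] -> ['c', 'e', 'b', 'd']
'c': index 0 in ['c', 'e', 'b', 'd'] -> ['c', 'e', 'b', 'd']
'd': index 3 in ['c', 'e', 'b', 'd'] -> ['d', 'c', 'e', 'b']


Output: [0, 3, 3, 3, 2, 2, 3, 2, 3, 0, 3]


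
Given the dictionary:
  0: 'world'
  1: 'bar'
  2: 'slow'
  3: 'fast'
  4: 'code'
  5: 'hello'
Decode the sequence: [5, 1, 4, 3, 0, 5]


Look up each index in the dictionary:
  5 -> 'hello'
  1 -> 'bar'
  4 -> 'code'
  3 -> 'fast'
  0 -> 'world'
  5 -> 'hello'

Decoded: "hello bar code fast world hello"


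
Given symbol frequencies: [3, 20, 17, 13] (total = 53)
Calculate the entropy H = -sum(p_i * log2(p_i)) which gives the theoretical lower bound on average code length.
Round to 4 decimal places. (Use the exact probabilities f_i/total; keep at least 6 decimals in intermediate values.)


Per-symbol terms -p_i * log2(p_i) with p_i = f_i/53:
  p = 3/53 = 0.056604: log2(p) = -4.142958, -p*log2(p) = 0.234507
  p = 20/53 = 0.377358: log2(p) = -1.405992, -p*log2(p) = 0.530563
  p = 17/53 = 0.320755: log2(p) = -1.640458, -p*log2(p) = 0.526185
  p = 13/53 = 0.245283: log2(p) = -2.027481, -p*log2(p) = 0.497307
H = 0.234507 + 0.530563 + 0.526185 + 0.497307 = 1.788562

H = 1.7886 bits/symbol


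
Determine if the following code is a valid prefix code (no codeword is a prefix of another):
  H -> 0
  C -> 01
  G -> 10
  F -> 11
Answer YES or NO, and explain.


Checking each pair (does one codeword prefix another?):
  H='0' vs C='01': prefix -- VIOLATION

NO -- this is NOT a valid prefix code. H (0) is a prefix of C (01).


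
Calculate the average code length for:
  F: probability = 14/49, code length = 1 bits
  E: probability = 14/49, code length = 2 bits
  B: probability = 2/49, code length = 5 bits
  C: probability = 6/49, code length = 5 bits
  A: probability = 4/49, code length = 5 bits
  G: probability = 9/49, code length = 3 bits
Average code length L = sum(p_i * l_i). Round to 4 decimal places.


Weighted contributions p_i * l_i:
  F: (14/49) * 1 = 14/49
  E: (14/49) * 2 = 28/49
  B: (2/49) * 5 = 10/49
  C: (6/49) * 5 = 30/49
  A: (4/49) * 5 = 20/49
  G: (9/49) * 3 = 27/49
Sum = (14 + 28 + 10 + 30 + 20 + 27)/49 = 129/49

L = 129/49 = 2.6327 bits/symbol


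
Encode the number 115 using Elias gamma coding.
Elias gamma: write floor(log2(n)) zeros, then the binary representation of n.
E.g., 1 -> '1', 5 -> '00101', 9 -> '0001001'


num_bits = floor(log2(115)) + 1 = 7
leading_zeros = num_bits - 1 = 6
binary(115) = 1110011

Elias gamma(115) = '000000' + '1110011' = 0000001110011 (13 bits)


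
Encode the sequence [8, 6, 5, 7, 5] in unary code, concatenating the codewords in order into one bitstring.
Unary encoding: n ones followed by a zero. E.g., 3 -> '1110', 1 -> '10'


Encode each number as n ones followed by a terminating 0:
  8 -> 111111110 (9 bits)
  6 -> 1111110 (7 bits)
  5 -> 111110 (6 bits)
  7 -> 11111110 (8 bits)
  5 -> 111110 (6 bits)
Total length = 9 + 7 + 6 + 8 + 6 = 36 bits.

Unary([8, 6, 5, 7, 5]) = 111111110111111011111011111110111110 (36 bits)


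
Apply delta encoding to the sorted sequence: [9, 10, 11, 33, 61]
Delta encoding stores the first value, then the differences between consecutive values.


First value: 9
Deltas:
  10 - 9 = 1
  11 - 10 = 1
  33 - 11 = 22
  61 - 33 = 28


Delta encoded: [9, 1, 1, 22, 28]


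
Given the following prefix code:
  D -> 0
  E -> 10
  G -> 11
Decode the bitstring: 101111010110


Decoding step by step:
Bits 10 -> E
Bits 11 -> G
Bits 11 -> G
Bits 0 -> D
Bits 10 -> E
Bits 11 -> G
Bits 0 -> D


Decoded message: EGGDEGD


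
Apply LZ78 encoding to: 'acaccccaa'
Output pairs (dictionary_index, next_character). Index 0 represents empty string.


LZ78 encoding steps:
Dictionary: {0: ''}
Step 1: w='' (idx 0), next='a' -> output (0, 'a'), add 'a' as idx 1
Step 2: w='' (idx 0), next='c' -> output (0, 'c'), add 'c' as idx 2
Step 3: w='a' (idx 1), next='c' -> output (1, 'c'), add 'ac' as idx 3
Step 4: w='c' (idx 2), next='c' -> output (2, 'c'), add 'cc' as idx 4
Step 5: w='c' (idx 2), next='a' -> output (2, 'a'), add 'ca' as idx 5
Step 6: w='a' (idx 1), end of input -> output (1, '')


Encoded: [(0, 'a'), (0, 'c'), (1, 'c'), (2, 'c'), (2, 'a'), (1, '')]


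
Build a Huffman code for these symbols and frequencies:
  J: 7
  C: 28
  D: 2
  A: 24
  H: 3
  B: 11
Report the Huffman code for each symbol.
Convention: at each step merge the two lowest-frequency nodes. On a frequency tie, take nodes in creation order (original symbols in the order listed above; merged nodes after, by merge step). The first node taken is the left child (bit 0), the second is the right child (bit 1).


Huffman tree construction:
Step 1: Merge D(2) + H(3) = 5
Step 2: Merge (D+H)(5) + J(7) = 12
Step 3: Merge B(11) + ((D+H)+J)(12) = 23
Step 4: Merge (B+((D+H)+J))(23) + A(24) = 47
Step 5: Merge C(28) + ((B+((D+H)+J))+A)(47) = 75
Read each symbol's code off the tree from the root (left child = 0, right child = 1).

Codes:
  J: 1011 (length 4)
  C: 0 (length 1)
  D: 10100 (length 5)
  A: 11 (length 2)
  H: 10101 (length 5)
  B: 100 (length 3)
Average code length: 162/75 = 2.1600 bits/symbol


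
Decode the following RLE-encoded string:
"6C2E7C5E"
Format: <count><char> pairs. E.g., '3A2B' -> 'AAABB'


Expanding each <count><char> pair:
  6C -> 'CCCCCC'
  2E -> 'EE'
  7C -> 'CCCCCCC'
  5E -> 'EEEEE'

Decoded = CCCCCCEECCCCCCCEEEEE


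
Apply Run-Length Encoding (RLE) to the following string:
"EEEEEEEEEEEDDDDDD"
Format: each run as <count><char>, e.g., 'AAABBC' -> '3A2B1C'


Scanning runs left to right:
  i=0: run of 'E' x 11 -> '11E'
  i=11: run of 'D' x 6 -> '6D'

RLE = 11E6D


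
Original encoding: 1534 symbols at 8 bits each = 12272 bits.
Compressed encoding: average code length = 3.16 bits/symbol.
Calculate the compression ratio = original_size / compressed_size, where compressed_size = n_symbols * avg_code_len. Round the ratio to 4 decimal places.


original_size = n_symbols * orig_bits = 1534 * 8 = 12272 bits
compressed_size = n_symbols * avg_code_len = 1534 * 3.16 = 4847.44 bits
ratio = original_size / compressed_size = 12272 / 4847.44 = 2.5316

Compression ratio = 2.5316


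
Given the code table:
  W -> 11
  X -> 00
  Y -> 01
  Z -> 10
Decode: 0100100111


Decoding:
01 -> Y
00 -> X
10 -> Z
01 -> Y
11 -> W


Result: YXZYW


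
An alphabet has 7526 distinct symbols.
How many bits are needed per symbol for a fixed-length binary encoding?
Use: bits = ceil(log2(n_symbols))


log2(7526) = 12.8777
Bracket: 2^12 = 4096 < 7526 <= 2^13 = 8192
So ceil(log2(7526)) = 13

bits = ceil(log2(7526)) = ceil(12.8777) = 13 bits


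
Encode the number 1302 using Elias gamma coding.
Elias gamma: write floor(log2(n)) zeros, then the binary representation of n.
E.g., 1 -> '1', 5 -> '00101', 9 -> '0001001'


num_bits = floor(log2(1302)) + 1 = 11
leading_zeros = num_bits - 1 = 10
binary(1302) = 10100010110

Elias gamma(1302) = '0000000000' + '10100010110' = 000000000010100010110 (21 bits)


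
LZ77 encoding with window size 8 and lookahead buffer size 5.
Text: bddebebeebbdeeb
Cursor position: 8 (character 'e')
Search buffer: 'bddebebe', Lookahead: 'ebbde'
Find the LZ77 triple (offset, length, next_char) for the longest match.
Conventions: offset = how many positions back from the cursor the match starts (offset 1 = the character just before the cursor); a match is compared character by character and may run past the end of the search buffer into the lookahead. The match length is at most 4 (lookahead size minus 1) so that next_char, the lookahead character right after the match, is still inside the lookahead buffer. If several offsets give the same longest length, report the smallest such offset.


Try each offset into the search buffer:
  offset=1 (pos 7, char 'e'): match length 1
  offset=2 (pos 6, char 'b'): match length 0
  offset=3 (pos 5, char 'e'): match length 2
  offset=4 (pos 4, char 'b'): match length 0
  offset=5 (pos 3, char 'e'): match length 2
  offset=6 (pos 2, char 'd'): match length 0
  offset=7 (pos 1, char 'd'): match length 0
  offset=8 (pos 0, char 'b'): match length 0
Longest match has length 2, found at offsets 3, 5; take the smallest, offset 3.
next_char = character at position 8 + 2 = 10 -> 'b'

Best match: offset=3, length=2 (matching 'eb' starting at position 5)
LZ77 triple: (3, 2, 'b')


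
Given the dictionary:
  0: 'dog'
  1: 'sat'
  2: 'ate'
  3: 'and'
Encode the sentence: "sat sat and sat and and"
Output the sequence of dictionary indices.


Look up each word in the dictionary:
  'sat' -> 1
  'sat' -> 1
  'and' -> 3
  'sat' -> 1
  'and' -> 3
  'and' -> 3

Encoded: [1, 1, 3, 1, 3, 3]


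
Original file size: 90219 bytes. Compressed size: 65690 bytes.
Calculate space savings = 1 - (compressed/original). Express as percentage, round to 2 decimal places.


ratio = compressed/original = 65690/90219 = 0.728117
savings = 1 - ratio = 1 - 0.728117 = 0.271883
as a percentage: 0.271883 * 100 = 27.19%

Space savings = 1 - 65690/90219 = 27.19%


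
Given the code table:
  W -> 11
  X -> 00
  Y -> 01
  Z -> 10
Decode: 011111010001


Decoding:
01 -> Y
11 -> W
11 -> W
01 -> Y
00 -> X
01 -> Y


Result: YWWYXY


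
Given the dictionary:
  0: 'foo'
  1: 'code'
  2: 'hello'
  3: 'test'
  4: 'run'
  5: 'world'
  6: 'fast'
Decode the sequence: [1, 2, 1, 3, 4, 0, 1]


Look up each index in the dictionary:
  1 -> 'code'
  2 -> 'hello'
  1 -> 'code'
  3 -> 'test'
  4 -> 'run'
  0 -> 'foo'
  1 -> 'code'

Decoded: "code hello code test run foo code"


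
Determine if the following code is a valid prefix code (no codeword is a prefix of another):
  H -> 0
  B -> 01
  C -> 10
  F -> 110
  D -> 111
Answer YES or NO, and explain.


Checking each pair (does one codeword prefix another?):
  H='0' vs B='01': prefix -- VIOLATION

NO -- this is NOT a valid prefix code. H (0) is a prefix of B (01).


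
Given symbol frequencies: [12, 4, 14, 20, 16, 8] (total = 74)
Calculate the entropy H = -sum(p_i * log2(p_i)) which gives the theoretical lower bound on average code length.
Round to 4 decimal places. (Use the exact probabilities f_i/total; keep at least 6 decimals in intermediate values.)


Per-symbol terms -p_i * log2(p_i) with p_i = f_i/74:
  p = 12/74 = 0.162162: log2(p) = -2.624491, -p*log2(p) = 0.425593
  p = 4/74 = 0.054054: log2(p) = -4.209453, -p*log2(p) = 0.227538
  p = 14/74 = 0.189189: log2(p) = -2.402098, -p*log2(p) = 0.454451
  p = 20/74 = 0.270270: log2(p) = -1.887525, -p*log2(p) = 0.510142
  p = 16/74 = 0.216216: log2(p) = -2.209453, -p*log2(p) = 0.477720
  p = 8/74 = 0.108108: log2(p) = -3.209453, -p*log2(p) = 0.346968
H = 0.425593 + 0.227538 + 0.454451 + 0.510142 + 0.477720 + 0.346968 = 2.442412

H = 2.4424 bits/symbol


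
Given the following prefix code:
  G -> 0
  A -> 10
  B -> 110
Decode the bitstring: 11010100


Decoding step by step:
Bits 110 -> B
Bits 10 -> A
Bits 10 -> A
Bits 0 -> G


Decoded message: BAAG


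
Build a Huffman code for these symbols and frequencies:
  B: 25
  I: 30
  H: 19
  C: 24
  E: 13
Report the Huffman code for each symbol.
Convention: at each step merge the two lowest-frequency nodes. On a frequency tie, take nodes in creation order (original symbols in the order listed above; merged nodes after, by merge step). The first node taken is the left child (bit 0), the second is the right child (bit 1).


Huffman tree construction:
Step 1: Merge E(13) + H(19) = 32
Step 2: Merge C(24) + B(25) = 49
Step 3: Merge I(30) + (E+H)(32) = 62
Step 4: Merge (C+B)(49) + (I+(E+H))(62) = 111
Read each symbol's code off the tree from the root (left child = 0, right child = 1).

Codes:
  B: 01 (length 2)
  I: 10 (length 2)
  H: 111 (length 3)
  C: 00 (length 2)
  E: 110 (length 3)
Average code length: 254/111 = 2.2883 bits/symbol


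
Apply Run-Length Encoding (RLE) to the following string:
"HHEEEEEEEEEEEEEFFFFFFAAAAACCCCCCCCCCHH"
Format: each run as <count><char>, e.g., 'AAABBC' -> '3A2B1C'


Scanning runs left to right:
  i=0: run of 'H' x 2 -> '2H'
  i=2: run of 'E' x 13 -> '13E'
  i=15: run of 'F' x 6 -> '6F'
  i=21: run of 'A' x 5 -> '5A'
  i=26: run of 'C' x 10 -> '10C'
  i=36: run of 'H' x 2 -> '2H'

RLE = 2H13E6F5A10C2H


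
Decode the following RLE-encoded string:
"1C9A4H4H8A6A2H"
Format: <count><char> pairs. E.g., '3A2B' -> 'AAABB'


Expanding each <count><char> pair:
  1C -> 'C'
  9A -> 'AAAAAAAAA'
  4H -> 'HHHH'
  4H -> 'HHHH'
  8A -> 'AAAAAAAA'
  6A -> 'AAAAAA'
  2H -> 'HH'

Decoded = CAAAAAAAAAHHHHHHHHAAAAAAAAAAAAAAHH


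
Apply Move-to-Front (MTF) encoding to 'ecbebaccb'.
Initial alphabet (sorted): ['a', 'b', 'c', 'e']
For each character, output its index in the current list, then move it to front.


MTF encoding:
'e': index 3 in ['a', 'b', 'c', 'e'] -> ['e', 'a', 'b', 'c']
'c': index 3 in ['e', 'a', 'b', 'c'] -> ['c', 'e', 'a', 'b']
'b': index 3 in ['c', 'e', 'a', 'b'] -> ['b', 'c', 'e', 'a']
'e': index 2 in ['b', 'c', 'e', 'a'] -> ['e', 'b', 'c', 'a']
'b': index 1 in ['e', 'b', 'c', 'a'] -> ['b', 'e', 'c', 'a']
'a': index 3 in ['b', 'e', 'c', 'a'] -> ['a', 'b', 'e', 'c']
'c': index 3 in ['a', 'b', 'e', 'c'] -> ['c', 'a', 'b', 'e']
'c': index 0 in ['c', 'a', 'b', 'e'] -> ['c', 'a', 'b', 'e']
'b': index 2 in ['c', 'a', 'b', 'e'] -> ['b', 'c', 'a', 'e']


Output: [3, 3, 3, 2, 1, 3, 3, 0, 2]


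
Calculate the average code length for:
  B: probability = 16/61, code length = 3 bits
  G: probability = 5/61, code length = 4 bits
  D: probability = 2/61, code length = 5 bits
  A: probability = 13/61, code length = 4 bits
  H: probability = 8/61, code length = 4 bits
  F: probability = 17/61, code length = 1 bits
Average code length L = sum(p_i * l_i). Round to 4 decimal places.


Weighted contributions p_i * l_i:
  B: (16/61) * 3 = 48/61
  G: (5/61) * 4 = 20/61
  D: (2/61) * 5 = 10/61
  A: (13/61) * 4 = 52/61
  H: (8/61) * 4 = 32/61
  F: (17/61) * 1 = 17/61
Sum = (48 + 20 + 10 + 52 + 32 + 17)/61 = 179/61

L = 179/61 = 2.9344 bits/symbol


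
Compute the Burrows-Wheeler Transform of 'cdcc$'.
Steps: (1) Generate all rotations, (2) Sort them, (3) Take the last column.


Rotations (sorted):
  0: $cdcc -> last char: c
  1: c$cdc -> last char: c
  2: cc$cd -> last char: d
  3: cdcc$ -> last char: $
  4: dcc$c -> last char: c


BWT = ccd$c


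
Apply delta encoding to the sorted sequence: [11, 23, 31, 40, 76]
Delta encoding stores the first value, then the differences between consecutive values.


First value: 11
Deltas:
  23 - 11 = 12
  31 - 23 = 8
  40 - 31 = 9
  76 - 40 = 36


Delta encoded: [11, 12, 8, 9, 36]


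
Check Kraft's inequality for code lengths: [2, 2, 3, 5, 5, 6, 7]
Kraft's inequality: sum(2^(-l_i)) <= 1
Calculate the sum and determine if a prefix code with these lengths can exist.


Sum = 2^(-2) + 2^(-2) + 2^(-3) + 2^(-5) + 2^(-5) + 2^(-6) + 2^(-7)
    = 0.25 + 0.25 + 0.125 + 0.03125 + 0.03125 + 0.015625 + 0.0078125
    = 91/128 = 0.7109375
Since 0.7109375 <= 1, Kraft's inequality IS satisfied.
A prefix code with these lengths CAN exist.

Kraft sum = 0.7109375. Satisfied.


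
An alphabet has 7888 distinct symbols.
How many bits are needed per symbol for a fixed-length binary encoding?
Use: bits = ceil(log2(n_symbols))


log2(7888) = 12.9454
Bracket: 2^12 = 4096 < 7888 <= 2^13 = 8192
So ceil(log2(7888)) = 13

bits = ceil(log2(7888)) = ceil(12.9454) = 13 bits


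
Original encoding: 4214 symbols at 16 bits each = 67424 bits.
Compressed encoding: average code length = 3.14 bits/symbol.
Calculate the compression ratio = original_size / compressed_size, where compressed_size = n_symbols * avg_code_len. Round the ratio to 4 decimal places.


original_size = n_symbols * orig_bits = 4214 * 16 = 67424 bits
compressed_size = n_symbols * avg_code_len = 4214 * 3.14 = 13231.96 bits
ratio = original_size / compressed_size = 67424 / 13231.96 = 5.0955

Compression ratio = 5.0955


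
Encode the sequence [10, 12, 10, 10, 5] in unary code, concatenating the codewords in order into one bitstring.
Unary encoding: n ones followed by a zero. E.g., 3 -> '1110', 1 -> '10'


Encode each number as n ones followed by a terminating 0:
  10 -> 11111111110 (11 bits)
  12 -> 1111111111110 (13 bits)
  10 -> 11111111110 (11 bits)
  10 -> 11111111110 (11 bits)
  5 -> 111110 (6 bits)
Total length = 11 + 13 + 11 + 11 + 6 = 52 bits.

Unary([10, 12, 10, 10, 5]) = 1111111111011111111111101111111111011111111110111110 (52 bits)


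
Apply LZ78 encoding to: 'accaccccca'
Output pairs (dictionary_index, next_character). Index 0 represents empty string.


LZ78 encoding steps:
Dictionary: {0: ''}
Step 1: w='' (idx 0), next='a' -> output (0, 'a'), add 'a' as idx 1
Step 2: w='' (idx 0), next='c' -> output (0, 'c'), add 'c' as idx 2
Step 3: w='c' (idx 2), next='a' -> output (2, 'a'), add 'ca' as idx 3
Step 4: w='c' (idx 2), next='c' -> output (2, 'c'), add 'cc' as idx 4
Step 5: w='cc' (idx 4), next='c' -> output (4, 'c'), add 'ccc' as idx 5
Step 6: w='a' (idx 1), end of input -> output (1, '')


Encoded: [(0, 'a'), (0, 'c'), (2, 'a'), (2, 'c'), (4, 'c'), (1, '')]


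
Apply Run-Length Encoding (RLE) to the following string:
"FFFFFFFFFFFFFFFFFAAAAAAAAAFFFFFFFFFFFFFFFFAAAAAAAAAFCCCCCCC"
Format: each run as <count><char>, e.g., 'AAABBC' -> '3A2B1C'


Scanning runs left to right:
  i=0: run of 'F' x 17 -> '17F'
  i=17: run of 'A' x 9 -> '9A'
  i=26: run of 'F' x 16 -> '16F'
  i=42: run of 'A' x 9 -> '9A'
  i=51: run of 'F' x 1 -> '1F'
  i=52: run of 'C' x 7 -> '7C'

RLE = 17F9A16F9A1F7C


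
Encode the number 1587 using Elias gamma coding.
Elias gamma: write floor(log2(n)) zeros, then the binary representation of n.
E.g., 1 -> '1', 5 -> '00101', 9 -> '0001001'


num_bits = floor(log2(1587)) + 1 = 11
leading_zeros = num_bits - 1 = 10
binary(1587) = 11000110011

Elias gamma(1587) = '0000000000' + '11000110011' = 000000000011000110011 (21 bits)


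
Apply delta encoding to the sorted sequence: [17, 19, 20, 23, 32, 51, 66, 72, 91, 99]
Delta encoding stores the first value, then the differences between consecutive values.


First value: 17
Deltas:
  19 - 17 = 2
  20 - 19 = 1
  23 - 20 = 3
  32 - 23 = 9
  51 - 32 = 19
  66 - 51 = 15
  72 - 66 = 6
  91 - 72 = 19
  99 - 91 = 8


Delta encoded: [17, 2, 1, 3, 9, 19, 15, 6, 19, 8]


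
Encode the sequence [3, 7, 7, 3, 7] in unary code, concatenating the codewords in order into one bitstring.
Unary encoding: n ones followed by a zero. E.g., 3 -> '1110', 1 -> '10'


Encode each number as n ones followed by a terminating 0:
  3 -> 1110 (4 bits)
  7 -> 11111110 (8 bits)
  7 -> 11111110 (8 bits)
  3 -> 1110 (4 bits)
  7 -> 11111110 (8 bits)
Total length = 4 + 8 + 8 + 4 + 8 = 32 bits.

Unary([3, 7, 7, 3, 7]) = 11101111111011111110111011111110 (32 bits)


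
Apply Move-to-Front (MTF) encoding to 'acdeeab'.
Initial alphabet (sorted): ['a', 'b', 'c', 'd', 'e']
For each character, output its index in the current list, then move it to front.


MTF encoding:
'a': index 0 in ['a', 'b', 'c', 'd', 'e'] -> ['a', 'b', 'c', 'd', 'e']
'c': index 2 in ['a', 'b', 'c', 'd', 'e'] -> ['c', 'a', 'b', 'd', 'e']
'd': index 3 in ['c', 'a', 'b', 'd', 'e'] -> ['d', 'c', 'a', 'b', 'e']
'e': index 4 in ['d', 'c', 'a', 'b', 'e'] -> ['e', 'd', 'c', 'a', 'b']
'e': index 0 in ['e', 'd', 'c', 'a', 'b'] -> ['e', 'd', 'c', 'a', 'b']
'a': index 3 in ['e', 'd', 'c', 'a', 'b'] -> ['a', 'e', 'd', 'c', 'b']
'b': index 4 in ['a', 'e', 'd', 'c', 'b'] -> ['b', 'a', 'e', 'd', 'c']


Output: [0, 2, 3, 4, 0, 3, 4]


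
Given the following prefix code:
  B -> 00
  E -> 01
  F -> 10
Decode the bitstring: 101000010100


Decoding step by step:
Bits 10 -> F
Bits 10 -> F
Bits 00 -> B
Bits 01 -> E
Bits 01 -> E
Bits 00 -> B


Decoded message: FFBEEB


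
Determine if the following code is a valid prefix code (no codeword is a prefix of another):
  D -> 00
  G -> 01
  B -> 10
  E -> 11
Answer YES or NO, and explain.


Checking each pair (does one codeword prefix another?):
  D='00' vs G='01': no prefix
  D='00' vs B='10': no prefix
  D='00' vs E='11': no prefix
  G='01' vs D='00': no prefix
  G='01' vs B='10': no prefix
  G='01' vs E='11': no prefix
  B='10' vs D='00': no prefix
  B='10' vs G='01': no prefix
  B='10' vs E='11': no prefix
  E='11' vs D='00': no prefix
  E='11' vs G='01': no prefix
  E='11' vs B='10': no prefix
No violation found over all pairs.

YES -- this is a valid prefix code. No codeword is a prefix of any other codeword.


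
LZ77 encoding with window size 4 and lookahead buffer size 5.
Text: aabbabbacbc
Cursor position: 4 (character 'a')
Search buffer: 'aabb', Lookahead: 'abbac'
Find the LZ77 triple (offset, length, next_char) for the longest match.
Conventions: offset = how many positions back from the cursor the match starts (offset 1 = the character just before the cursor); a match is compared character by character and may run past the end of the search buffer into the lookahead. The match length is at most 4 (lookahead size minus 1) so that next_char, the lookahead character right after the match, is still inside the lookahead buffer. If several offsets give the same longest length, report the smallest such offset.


Try each offset into the search buffer:
  offset=1 (pos 3, char 'b'): match length 0
  offset=2 (pos 2, char 'b'): match length 0
  offset=3 (pos 1, char 'a'): match length 4
  offset=4 (pos 0, char 'a'): match length 1
Longest match has length 4 at offset 3.
next_char = character at position 4 + 4 = 8 -> 'c'

Best match: offset=3, length=4 (matching 'abba' starting at position 1)
LZ77 triple: (3, 4, 'c')


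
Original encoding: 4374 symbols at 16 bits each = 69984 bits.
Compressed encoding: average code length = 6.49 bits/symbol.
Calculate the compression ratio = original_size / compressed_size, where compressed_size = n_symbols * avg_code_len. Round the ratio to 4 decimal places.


original_size = n_symbols * orig_bits = 4374 * 16 = 69984 bits
compressed_size = n_symbols * avg_code_len = 4374 * 6.49 = 28387.26 bits
ratio = original_size / compressed_size = 69984 / 28387.26 = 2.4653

Compression ratio = 2.4653


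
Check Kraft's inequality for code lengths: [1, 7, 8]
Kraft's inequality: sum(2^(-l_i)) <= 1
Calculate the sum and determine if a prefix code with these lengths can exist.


Sum = 2^(-1) + 2^(-7) + 2^(-8)
    = 0.5 + 0.0078125 + 0.00390625
    = 131/256 = 0.51171875
Since 0.51171875 <= 1, Kraft's inequality IS satisfied.
A prefix code with these lengths CAN exist.

Kraft sum = 0.51171875. Satisfied.


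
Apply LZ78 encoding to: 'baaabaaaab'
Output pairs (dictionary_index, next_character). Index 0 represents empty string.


LZ78 encoding steps:
Dictionary: {0: ''}
Step 1: w='' (idx 0), next='b' -> output (0, 'b'), add 'b' as idx 1
Step 2: w='' (idx 0), next='a' -> output (0, 'a'), add 'a' as idx 2
Step 3: w='a' (idx 2), next='a' -> output (2, 'a'), add 'aa' as idx 3
Step 4: w='b' (idx 1), next='a' -> output (1, 'a'), add 'ba' as idx 4
Step 5: w='aa' (idx 3), next='a' -> output (3, 'a'), add 'aaa' as idx 5
Step 6: w='b' (idx 1), end of input -> output (1, '')


Encoded: [(0, 'b'), (0, 'a'), (2, 'a'), (1, 'a'), (3, 'a'), (1, '')]


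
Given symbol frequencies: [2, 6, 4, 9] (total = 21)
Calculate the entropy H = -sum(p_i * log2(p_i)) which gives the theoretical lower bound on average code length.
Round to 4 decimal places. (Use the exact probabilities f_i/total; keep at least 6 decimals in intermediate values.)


Per-symbol terms -p_i * log2(p_i) with p_i = f_i/21:
  p = 2/21 = 0.095238: log2(p) = -3.392317, -p*log2(p) = 0.323078
  p = 6/21 = 0.285714: log2(p) = -1.807355, -p*log2(p) = 0.516387
  p = 4/21 = 0.190476: log2(p) = -2.392317, -p*log2(p) = 0.455680
  p = 9/21 = 0.428571: log2(p) = -1.222392, -p*log2(p) = 0.523882
H = 0.323078 + 0.516387 + 0.455680 + 0.523882 = 1.819027

H = 1.819 bits/symbol


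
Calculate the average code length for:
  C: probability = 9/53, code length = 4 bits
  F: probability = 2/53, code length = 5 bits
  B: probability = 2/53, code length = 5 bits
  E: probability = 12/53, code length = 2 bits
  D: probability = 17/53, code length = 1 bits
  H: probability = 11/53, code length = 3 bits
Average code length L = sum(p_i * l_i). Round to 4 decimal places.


Weighted contributions p_i * l_i:
  C: (9/53) * 4 = 36/53
  F: (2/53) * 5 = 10/53
  B: (2/53) * 5 = 10/53
  E: (12/53) * 2 = 24/53
  D: (17/53) * 1 = 17/53
  H: (11/53) * 3 = 33/53
Sum = (36 + 10 + 10 + 24 + 17 + 33)/53 = 130/53

L = 130/53 = 2.4528 bits/symbol


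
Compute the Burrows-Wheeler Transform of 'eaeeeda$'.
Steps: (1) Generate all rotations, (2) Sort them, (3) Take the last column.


Rotations (sorted):
  0: $eaeeeda -> last char: a
  1: a$eaeeed -> last char: d
  2: aeeeda$e -> last char: e
  3: da$eaeee -> last char: e
  4: eaeeeda$ -> last char: $
  5: eda$eaee -> last char: e
  6: eeda$eae -> last char: e
  7: eeeda$ea -> last char: a


BWT = adee$eea


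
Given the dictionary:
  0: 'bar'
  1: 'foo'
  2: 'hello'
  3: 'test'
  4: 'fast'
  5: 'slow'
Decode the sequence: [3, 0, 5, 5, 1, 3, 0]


Look up each index in the dictionary:
  3 -> 'test'
  0 -> 'bar'
  5 -> 'slow'
  5 -> 'slow'
  1 -> 'foo'
  3 -> 'test'
  0 -> 'bar'

Decoded: "test bar slow slow foo test bar"


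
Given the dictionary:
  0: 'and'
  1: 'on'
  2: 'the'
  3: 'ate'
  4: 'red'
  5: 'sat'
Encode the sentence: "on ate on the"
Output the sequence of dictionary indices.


Look up each word in the dictionary:
  'on' -> 1
  'ate' -> 3
  'on' -> 1
  'the' -> 2

Encoded: [1, 3, 1, 2]


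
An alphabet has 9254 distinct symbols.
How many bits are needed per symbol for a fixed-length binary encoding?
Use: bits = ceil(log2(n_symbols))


log2(9254) = 13.1759
Bracket: 2^13 = 8192 < 9254 <= 2^14 = 16384
So ceil(log2(9254)) = 14

bits = ceil(log2(9254)) = ceil(13.1759) = 14 bits


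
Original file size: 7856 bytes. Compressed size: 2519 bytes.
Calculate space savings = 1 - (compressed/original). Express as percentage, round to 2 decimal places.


ratio = compressed/original = 2519/7856 = 0.320647
savings = 1 - ratio = 1 - 0.320647 = 0.679353
as a percentage: 0.679353 * 100 = 67.94%

Space savings = 1 - 2519/7856 = 67.94%


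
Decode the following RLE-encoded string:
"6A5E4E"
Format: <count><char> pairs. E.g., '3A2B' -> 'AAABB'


Expanding each <count><char> pair:
  6A -> 'AAAAAA'
  5E -> 'EEEEE'
  4E -> 'EEEE'

Decoded = AAAAAAEEEEEEEEE


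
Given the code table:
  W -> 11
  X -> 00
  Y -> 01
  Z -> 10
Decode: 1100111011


Decoding:
11 -> W
00 -> X
11 -> W
10 -> Z
11 -> W


Result: WXWZW


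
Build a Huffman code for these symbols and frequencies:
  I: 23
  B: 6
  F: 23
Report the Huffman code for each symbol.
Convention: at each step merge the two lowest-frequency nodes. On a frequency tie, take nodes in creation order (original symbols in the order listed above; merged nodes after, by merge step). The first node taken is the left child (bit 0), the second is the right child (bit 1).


Huffman tree construction:
Step 1: Merge B(6) + I(23) = 29
Step 2: Merge F(23) + (B+I)(29) = 52
Read each symbol's code off the tree from the root (left child = 0, right child = 1).

Codes:
  I: 11 (length 2)
  B: 10 (length 2)
  F: 0 (length 1)
Average code length: 81/52 = 1.5577 bits/symbol
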